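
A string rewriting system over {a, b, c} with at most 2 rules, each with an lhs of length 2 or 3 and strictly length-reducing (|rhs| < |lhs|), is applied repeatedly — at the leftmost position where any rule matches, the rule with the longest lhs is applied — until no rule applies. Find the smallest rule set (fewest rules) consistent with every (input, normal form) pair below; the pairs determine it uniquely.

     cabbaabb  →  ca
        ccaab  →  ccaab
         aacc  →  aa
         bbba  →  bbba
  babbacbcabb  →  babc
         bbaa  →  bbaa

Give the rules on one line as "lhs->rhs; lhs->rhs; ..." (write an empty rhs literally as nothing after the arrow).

abb->; ac->a

  | cabbaabb => caabb => ca
  | ccaab
  | aacc => aac => aa
  | bbba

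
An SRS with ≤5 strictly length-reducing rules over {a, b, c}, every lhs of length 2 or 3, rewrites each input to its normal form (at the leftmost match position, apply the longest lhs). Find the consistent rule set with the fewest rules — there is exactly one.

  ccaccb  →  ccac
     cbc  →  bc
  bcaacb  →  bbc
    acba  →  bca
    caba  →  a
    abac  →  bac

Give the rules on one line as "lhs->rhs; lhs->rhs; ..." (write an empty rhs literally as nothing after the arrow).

  | ccaccb => ccac
  | cbc => bc
  | bcaacb => bcabc => bcbc => bbc
  | acba => bca

ab->b; acb->bc; cb->; cbc->bc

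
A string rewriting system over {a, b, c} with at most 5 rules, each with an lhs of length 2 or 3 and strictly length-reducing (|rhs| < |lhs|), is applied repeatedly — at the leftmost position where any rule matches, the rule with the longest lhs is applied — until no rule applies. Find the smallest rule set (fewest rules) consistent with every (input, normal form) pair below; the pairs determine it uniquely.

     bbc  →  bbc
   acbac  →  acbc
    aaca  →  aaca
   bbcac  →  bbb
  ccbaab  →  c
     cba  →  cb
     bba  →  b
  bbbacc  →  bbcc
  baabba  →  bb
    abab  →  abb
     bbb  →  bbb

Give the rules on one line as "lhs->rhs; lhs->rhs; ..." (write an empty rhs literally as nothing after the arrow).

ba->b; bba->b; cac->b; cbb->

  | bbc
  | acbac => acbc
  | aaca
  | bbcac => bbb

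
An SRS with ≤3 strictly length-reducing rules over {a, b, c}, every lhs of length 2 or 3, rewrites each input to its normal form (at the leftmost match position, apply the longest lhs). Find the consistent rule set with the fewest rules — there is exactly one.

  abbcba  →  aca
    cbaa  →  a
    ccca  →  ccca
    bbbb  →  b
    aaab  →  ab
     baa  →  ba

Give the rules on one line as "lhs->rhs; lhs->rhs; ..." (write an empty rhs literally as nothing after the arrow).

  | abbcba => accba => aca
  | cbaa => aa => a
  | ccca
  | bbbb => cbb => b

aa->a; bb->c; cb->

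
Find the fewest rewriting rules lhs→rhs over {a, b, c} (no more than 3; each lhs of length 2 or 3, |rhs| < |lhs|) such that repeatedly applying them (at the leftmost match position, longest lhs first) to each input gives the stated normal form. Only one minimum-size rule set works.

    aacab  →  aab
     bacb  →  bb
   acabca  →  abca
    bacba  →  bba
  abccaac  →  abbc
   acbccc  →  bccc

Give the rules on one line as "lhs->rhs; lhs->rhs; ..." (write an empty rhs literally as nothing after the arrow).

ac->; cca->bc

  | aacab => aab
  | bacb => bb
  | acabca => abca
  | bacba => bba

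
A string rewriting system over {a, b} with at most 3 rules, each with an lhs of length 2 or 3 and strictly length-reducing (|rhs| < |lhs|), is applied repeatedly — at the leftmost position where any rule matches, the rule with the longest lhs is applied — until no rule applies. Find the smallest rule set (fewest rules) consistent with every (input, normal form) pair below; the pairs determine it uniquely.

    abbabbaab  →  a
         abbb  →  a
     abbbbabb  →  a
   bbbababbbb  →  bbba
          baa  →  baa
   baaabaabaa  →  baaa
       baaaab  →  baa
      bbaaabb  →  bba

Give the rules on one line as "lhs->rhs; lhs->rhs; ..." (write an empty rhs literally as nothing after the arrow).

aab->; ab->a; aba->ab

  | abbabbaab => ababbaab => abbbaab => abbaab => abaab => abab => abb => ab => a
  | abbb => abb => ab => a
  | abbbbabb => abbbabb => abbabb => ababb => abbb => abb => ab => a
  | bbbababbbb => bbbabbbbb => bbbabbbb => bbbabbb => bbbabb => bbbab => bbba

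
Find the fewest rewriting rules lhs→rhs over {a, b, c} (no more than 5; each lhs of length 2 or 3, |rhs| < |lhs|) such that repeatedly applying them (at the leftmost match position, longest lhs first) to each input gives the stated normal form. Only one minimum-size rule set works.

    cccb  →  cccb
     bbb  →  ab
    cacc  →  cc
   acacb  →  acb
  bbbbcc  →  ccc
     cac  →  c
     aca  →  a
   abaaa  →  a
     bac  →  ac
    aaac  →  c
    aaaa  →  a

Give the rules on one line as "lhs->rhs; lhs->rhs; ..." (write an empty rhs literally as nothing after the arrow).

  | cccb
  | bbb => ab
  | cacc => cc
  | acacb => acb

aa->c; ba->a; bb->a; ca->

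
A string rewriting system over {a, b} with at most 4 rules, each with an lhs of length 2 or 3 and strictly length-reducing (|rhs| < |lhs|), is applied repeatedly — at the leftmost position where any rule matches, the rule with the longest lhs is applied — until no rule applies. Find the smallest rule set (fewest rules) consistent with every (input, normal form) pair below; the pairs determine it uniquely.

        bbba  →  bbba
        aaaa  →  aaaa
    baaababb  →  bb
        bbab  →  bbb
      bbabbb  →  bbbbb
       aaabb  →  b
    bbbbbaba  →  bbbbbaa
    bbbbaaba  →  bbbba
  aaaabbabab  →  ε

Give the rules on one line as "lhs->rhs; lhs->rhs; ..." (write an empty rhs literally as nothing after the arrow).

aab->; ab->b; aba->aa

  | bbba
  | aaaa
  | baaababb => baabb => bb
  | bbab => bbb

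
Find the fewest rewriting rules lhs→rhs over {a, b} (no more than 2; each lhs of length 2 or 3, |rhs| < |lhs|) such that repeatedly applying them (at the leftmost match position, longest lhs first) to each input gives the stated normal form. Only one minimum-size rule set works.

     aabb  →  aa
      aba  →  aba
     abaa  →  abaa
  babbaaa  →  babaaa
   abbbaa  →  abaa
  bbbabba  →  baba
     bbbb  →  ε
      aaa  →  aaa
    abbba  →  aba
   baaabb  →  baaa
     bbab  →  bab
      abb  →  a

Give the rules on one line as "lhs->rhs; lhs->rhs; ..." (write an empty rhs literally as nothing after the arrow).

bb->; bba->ba

  | aabb => aa
  | aba
  | abaa
  | babbaaa => babaaa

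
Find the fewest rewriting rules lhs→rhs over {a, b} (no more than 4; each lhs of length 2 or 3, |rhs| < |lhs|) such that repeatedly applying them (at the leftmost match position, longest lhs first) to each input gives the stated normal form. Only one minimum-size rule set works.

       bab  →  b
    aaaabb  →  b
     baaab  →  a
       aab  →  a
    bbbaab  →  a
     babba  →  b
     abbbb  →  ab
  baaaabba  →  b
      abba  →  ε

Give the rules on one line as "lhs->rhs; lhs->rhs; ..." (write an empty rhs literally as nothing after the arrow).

  | bab => b
  | aaaabb => baabb => abb => aa => b
  | baaab => aab => bb => a
  | aab => bb => a

aa->b; ba->; bb->a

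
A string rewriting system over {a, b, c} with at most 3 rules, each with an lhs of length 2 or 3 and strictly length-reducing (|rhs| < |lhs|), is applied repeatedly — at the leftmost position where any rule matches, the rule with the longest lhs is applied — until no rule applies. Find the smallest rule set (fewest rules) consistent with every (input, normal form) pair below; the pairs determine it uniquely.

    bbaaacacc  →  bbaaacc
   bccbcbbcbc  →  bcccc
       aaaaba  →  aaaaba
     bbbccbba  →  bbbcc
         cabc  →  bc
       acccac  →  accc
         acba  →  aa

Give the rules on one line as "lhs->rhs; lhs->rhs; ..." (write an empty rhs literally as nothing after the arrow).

  | bbaaacacc => bbaaacc
  | bccbcbbcbc => bccbbcbc => bccccbc => bcccc
  | aaaaba
  | bbbccbba => bbbccca => bbbcc

ca->; cb->; cbb->cc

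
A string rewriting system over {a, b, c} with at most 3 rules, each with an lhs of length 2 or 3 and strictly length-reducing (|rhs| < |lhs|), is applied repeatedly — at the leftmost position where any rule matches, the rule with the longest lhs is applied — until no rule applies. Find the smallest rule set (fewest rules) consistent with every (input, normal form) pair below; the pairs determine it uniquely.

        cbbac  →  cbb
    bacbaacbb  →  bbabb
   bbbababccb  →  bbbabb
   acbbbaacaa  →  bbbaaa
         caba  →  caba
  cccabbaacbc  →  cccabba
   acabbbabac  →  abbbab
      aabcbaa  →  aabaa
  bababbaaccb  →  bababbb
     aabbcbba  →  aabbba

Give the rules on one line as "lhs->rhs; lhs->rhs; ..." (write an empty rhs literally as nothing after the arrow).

  | cbbac => cbb
  | bacbaacbb => bbaacbb => bbabb
  | bbbababccb => bbbabacb => bbbabb
  | acbbbaacaa => bbbaacaa => bbbaaa

ac->; bc->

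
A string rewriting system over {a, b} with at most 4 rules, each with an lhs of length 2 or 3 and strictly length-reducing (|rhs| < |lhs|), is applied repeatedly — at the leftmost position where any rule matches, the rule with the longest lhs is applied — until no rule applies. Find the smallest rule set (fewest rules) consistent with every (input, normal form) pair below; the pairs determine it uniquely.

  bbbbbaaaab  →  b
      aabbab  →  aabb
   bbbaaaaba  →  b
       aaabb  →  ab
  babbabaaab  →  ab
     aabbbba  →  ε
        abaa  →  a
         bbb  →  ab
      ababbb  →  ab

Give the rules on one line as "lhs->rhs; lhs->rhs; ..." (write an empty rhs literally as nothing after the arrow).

aaa->b; aba->; ba->; bbb->ab

  | bbbbbaaaab => abbbaaaab => aabaaaab => aaaab => bab => b
  | aabbab => aabb
  | bbbaaaaba => abaaaaba => aaaba => bba => b
  | aaabb => bbb => ab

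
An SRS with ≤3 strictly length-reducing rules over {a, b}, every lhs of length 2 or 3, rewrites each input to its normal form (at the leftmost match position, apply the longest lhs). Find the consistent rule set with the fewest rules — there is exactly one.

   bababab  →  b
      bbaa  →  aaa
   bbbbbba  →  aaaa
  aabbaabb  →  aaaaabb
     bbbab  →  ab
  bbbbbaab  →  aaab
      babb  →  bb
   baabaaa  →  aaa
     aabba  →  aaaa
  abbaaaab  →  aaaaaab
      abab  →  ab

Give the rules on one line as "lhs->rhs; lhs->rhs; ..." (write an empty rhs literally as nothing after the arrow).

  | bababab => babab => bab => b
  | bbaa => aaa
  | bbbbbba => bbbbaa => bbaaa => aaaa
  | aabbaabb => aaaaabb

ba->; bba->aa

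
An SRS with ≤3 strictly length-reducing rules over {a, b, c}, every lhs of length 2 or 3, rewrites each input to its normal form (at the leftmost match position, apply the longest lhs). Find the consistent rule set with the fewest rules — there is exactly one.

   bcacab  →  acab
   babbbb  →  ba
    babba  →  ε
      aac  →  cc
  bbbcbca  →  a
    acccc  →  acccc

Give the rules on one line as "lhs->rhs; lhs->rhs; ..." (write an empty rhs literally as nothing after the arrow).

  | bcacab => acab
  | babbbb => babb => ba
  | babba => baa => bc => ε
  | aac => cc

aa->c; bb->; bc->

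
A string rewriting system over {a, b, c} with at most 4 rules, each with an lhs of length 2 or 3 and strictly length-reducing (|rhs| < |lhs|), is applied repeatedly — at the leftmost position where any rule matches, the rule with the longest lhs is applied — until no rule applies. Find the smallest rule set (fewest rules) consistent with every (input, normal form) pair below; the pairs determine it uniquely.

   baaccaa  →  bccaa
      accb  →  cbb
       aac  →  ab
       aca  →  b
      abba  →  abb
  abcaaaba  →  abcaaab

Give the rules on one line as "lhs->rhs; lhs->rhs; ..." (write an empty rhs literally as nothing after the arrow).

ac->b; acc->cb; ba->b

  | baaccaa => baccaa => bccaa
  | accb => cbb
  | aac => ab
  | aca => ba => b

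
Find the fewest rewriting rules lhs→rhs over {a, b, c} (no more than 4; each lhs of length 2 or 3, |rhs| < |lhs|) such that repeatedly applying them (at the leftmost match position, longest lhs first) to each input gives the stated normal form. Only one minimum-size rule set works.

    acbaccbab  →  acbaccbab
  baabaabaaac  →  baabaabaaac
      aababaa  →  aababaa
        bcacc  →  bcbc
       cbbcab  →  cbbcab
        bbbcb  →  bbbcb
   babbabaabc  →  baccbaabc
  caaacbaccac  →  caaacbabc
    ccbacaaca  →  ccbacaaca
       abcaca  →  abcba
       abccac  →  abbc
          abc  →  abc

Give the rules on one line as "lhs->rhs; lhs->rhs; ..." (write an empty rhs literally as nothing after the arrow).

  | acbaccbab
  | baabaabaaac
  | aababaa
  | bcacc => bcbc

bba->cc; cac->cb; cca->b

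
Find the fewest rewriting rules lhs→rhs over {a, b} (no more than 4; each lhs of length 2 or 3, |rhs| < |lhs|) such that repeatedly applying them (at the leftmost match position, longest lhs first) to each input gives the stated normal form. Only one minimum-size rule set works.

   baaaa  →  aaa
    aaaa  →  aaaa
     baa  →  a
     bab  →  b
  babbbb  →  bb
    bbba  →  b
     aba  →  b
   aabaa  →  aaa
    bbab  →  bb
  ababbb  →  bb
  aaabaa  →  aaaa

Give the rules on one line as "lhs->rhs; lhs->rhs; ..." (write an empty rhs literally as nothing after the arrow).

  | baaaa => aaa
  | aaaa
  | baa => a
  | bab => b

aab->a; aba->b; ba->; bbb->bb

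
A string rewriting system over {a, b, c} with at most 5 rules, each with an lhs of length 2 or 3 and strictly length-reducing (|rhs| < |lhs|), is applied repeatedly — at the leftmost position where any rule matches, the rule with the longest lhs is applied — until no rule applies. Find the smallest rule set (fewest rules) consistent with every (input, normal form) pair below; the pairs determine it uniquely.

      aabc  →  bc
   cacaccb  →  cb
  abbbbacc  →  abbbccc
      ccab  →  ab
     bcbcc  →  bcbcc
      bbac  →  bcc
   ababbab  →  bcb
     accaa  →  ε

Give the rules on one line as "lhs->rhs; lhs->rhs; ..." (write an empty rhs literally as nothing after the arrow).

  | aabc => bc
  | cacaccb => acaccb => accb => cb
  | abbbbacc => abbbccc
  | ccab => cab => ab

aa->; ac->; ba->c; ca->a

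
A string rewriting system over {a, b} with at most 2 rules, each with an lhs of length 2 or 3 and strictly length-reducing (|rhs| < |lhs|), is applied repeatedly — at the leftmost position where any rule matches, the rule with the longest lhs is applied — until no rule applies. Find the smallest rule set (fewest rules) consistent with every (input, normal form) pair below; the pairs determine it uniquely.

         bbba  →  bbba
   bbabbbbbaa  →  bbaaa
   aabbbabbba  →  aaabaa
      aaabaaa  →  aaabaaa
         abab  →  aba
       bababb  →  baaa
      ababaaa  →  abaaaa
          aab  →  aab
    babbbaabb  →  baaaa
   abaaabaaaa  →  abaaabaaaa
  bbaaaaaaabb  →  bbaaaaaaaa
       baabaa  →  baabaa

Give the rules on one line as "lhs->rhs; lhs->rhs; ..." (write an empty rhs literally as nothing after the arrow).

abb->aa; bab->ba

  | bbba
  | bbabbbbbaa => bbabbbbaa => bbabbbaa => bbabbaa => bbabaa => bbaaa
  | aabbbabbba => aaababbba => aaababba => aaababa => aaabaa
  | aaabaaa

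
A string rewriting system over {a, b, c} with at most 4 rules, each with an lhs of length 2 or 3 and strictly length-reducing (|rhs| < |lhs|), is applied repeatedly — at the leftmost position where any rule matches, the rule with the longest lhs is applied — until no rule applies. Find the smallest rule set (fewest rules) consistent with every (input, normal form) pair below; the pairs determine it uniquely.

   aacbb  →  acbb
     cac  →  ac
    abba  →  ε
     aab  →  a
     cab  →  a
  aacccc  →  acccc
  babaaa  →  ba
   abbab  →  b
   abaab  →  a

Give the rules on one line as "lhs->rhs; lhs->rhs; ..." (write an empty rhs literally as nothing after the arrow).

aa->a; ab->a; aba->; ca->a

  | aacbb => acbb
  | cac => ac
  | abba => aba => ε
  | aab => ab => a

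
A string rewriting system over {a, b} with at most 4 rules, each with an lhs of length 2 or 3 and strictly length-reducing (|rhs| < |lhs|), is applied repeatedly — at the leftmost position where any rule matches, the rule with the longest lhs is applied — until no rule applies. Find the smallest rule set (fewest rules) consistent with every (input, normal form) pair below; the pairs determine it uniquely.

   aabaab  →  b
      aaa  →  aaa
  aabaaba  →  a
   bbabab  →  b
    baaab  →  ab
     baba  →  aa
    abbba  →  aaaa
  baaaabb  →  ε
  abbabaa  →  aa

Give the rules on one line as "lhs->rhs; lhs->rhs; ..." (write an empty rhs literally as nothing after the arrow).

  | aabaab => baab => aab => b
  | aaa
  | aabaaba => baaba => aaba => ba => a
  | bbabab => abab => aab => b

aab->b; ba->a; bb->; bbb->aa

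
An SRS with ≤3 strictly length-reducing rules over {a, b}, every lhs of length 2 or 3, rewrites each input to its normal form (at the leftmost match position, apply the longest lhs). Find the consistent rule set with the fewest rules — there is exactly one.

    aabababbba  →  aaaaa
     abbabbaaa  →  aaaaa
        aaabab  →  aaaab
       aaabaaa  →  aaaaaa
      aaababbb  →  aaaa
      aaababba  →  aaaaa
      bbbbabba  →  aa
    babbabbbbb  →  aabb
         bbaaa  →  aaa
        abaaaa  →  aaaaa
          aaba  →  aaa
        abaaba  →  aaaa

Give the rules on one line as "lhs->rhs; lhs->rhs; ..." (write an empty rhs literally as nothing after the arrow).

ba->a; bbb->

  | aabababbba => aaababbba => aaaabbba => aaaaa
  | abbabbaaa => ababbaaa => aabbaaa => aabaaa => aaaaa
  | aaabab => aaaab
  | aaabaaa => aaaaaa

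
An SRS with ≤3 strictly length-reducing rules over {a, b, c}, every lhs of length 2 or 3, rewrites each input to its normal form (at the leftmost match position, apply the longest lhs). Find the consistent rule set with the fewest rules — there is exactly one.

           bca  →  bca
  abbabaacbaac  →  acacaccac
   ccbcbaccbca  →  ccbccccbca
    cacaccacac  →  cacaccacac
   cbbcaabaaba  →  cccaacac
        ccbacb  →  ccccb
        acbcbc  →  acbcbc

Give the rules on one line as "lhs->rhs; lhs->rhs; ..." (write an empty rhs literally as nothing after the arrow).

ba->c; bb->c

  | bca
  | abbabaacbaac => acabaacbaac => acacacbaac => acacaccac
  | ccbcbaccbca => ccbccccbca
  | cacaccacac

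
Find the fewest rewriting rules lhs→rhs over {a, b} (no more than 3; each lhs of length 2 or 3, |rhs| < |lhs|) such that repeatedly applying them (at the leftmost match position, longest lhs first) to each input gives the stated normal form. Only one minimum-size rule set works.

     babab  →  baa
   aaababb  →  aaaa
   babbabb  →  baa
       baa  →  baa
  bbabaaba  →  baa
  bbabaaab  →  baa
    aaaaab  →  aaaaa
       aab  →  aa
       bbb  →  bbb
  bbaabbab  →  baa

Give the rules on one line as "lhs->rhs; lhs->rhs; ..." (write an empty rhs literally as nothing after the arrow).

ab->a; bba->b

  | babab => baab => baa
  | aaababb => aaaabb => aaaab => aaaa
  | babbabb => bababb => baabb => baab => baa
  | baa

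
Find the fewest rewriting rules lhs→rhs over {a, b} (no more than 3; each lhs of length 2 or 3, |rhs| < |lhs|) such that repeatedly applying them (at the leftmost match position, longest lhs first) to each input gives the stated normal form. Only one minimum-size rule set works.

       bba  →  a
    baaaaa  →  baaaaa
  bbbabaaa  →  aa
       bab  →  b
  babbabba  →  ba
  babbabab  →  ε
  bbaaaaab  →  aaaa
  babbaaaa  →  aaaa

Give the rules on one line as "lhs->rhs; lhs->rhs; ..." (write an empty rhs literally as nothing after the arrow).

ab->; aba->b; bb->

  | bba => a
  | baaaaa
  | bbbabaaa => babaaa => bbaa => aa
  | bab => b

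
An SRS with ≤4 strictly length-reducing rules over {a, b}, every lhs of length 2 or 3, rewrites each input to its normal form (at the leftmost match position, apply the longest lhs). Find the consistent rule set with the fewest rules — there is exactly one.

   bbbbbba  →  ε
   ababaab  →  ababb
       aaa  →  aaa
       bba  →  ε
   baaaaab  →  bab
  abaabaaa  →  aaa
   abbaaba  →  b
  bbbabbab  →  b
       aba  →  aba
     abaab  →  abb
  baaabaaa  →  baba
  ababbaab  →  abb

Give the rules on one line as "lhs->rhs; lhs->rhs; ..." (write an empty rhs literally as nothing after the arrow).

  | bbbbbba => bbbbba => bbbba => bbba => bba => ε
  | ababaab => ababb
  | aaa
  | bba => ε

aab->ba; baa->b; bba->; bbb->bb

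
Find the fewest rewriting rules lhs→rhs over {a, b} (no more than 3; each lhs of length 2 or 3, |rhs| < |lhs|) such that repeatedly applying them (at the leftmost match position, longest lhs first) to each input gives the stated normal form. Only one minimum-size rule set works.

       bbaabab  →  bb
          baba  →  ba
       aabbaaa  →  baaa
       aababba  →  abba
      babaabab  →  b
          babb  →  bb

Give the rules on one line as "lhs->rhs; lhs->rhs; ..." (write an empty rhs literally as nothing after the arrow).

aab->; bab->b

  | bbaabab => bbab => bb
  | baba => ba
  | aabbaaa => baaa
  | aababba => abba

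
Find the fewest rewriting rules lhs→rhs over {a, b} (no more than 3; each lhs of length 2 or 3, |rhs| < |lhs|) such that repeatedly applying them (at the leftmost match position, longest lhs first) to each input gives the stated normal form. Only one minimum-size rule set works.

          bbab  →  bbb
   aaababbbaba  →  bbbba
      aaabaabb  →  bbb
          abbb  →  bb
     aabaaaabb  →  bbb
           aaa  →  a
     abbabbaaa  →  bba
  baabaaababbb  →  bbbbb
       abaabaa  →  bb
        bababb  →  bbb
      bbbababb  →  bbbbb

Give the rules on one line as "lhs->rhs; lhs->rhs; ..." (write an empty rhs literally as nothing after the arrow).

  | bbab => bbb
  | aaababbbaba => ababbbaba => babbbaba => bbbaba => bbbba
  | aaabaabb => abaabb => baabb => bbb
  | abbb => bb

aa->; ab->b; abb->b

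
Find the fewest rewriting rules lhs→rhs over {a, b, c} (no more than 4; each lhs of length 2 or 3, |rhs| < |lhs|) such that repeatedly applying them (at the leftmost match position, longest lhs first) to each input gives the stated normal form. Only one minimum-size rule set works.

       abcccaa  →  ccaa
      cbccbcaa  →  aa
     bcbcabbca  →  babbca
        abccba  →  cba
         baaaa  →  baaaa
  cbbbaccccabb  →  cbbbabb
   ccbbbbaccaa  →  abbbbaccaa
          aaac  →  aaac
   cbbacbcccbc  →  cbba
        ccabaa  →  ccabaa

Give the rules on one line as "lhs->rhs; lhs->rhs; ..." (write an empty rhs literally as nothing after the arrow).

abc->; cbc->; ccb->ab; ccc->b

  | abcccaa => ccaa
  | cbccbcaa => cbcaa => aa
  | bcbcabbca => babbca
  | abccba => cba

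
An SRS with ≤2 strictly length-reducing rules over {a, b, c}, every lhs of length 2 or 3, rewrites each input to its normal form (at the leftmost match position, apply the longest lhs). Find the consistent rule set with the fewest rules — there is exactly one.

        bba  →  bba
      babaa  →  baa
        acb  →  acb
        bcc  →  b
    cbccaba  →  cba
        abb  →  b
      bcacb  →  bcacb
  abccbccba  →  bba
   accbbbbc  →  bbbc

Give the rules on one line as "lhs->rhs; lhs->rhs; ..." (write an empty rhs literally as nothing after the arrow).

  | bba
  | babaa => baa
  | acb
  | bcc => b

ab->; cc->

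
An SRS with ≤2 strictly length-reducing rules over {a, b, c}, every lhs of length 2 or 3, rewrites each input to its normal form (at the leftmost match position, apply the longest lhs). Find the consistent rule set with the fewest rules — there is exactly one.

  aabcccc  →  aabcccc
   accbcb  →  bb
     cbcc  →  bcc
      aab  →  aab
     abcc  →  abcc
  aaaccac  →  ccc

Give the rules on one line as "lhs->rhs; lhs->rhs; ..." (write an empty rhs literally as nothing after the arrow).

  | aabcccc
  | accbcb => ccbcb => cbcb => bcb => bb
  | cbcc => bcc
  | aab

ac->c; cb->b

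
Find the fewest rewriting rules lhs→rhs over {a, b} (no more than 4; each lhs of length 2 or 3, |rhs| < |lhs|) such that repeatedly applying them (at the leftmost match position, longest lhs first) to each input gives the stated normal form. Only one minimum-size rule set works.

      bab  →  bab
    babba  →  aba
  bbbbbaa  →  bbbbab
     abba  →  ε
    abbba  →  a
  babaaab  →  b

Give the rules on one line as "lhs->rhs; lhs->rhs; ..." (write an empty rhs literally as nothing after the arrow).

aaa->; aab->; abb->aa; baa->ab

  | bab
  | babba => baaa => aba
  | bbbbbaa => bbbbab
  | abba => aaa => ε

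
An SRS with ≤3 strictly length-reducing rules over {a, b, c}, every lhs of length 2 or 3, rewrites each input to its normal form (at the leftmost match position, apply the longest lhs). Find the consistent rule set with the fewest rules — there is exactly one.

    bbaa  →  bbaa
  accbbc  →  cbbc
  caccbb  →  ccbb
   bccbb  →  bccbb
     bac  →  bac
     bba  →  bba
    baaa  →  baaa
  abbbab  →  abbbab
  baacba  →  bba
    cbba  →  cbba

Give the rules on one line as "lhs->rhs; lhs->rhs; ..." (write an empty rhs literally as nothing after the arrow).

  | bbaa
  | accbbc => cbbc
  | caccbb => ccbb
  | bccbb

aac->; acc->c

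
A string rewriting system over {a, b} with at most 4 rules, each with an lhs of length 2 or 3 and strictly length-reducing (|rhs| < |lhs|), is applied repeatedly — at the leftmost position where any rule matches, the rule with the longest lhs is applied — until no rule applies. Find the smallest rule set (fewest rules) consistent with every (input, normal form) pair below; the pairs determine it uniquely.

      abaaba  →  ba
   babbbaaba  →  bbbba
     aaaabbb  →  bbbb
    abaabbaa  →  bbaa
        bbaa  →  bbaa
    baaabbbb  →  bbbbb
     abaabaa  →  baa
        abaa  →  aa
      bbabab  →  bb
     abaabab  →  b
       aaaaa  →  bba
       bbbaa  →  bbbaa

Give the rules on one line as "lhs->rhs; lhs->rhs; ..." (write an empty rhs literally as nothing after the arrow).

  | abaaba => aaba => ba
  | babbbaaba => bbbaaba => bbbba
  | aaaabbb => baabbb => bbbb
  | abaabbaa => aabbaa => bbaa

aaa->ba; aab->b; ab->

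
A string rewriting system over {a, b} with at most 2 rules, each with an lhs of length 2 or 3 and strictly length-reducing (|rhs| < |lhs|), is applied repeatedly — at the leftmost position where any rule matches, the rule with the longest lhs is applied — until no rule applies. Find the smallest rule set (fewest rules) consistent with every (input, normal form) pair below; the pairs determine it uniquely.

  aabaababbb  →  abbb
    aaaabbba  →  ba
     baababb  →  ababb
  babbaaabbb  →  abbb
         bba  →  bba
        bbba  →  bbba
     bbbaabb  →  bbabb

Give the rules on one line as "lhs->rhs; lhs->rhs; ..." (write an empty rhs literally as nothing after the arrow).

  | aabaababbb => aababbb => abbb
  | aaaabbba => aabba => ba
  | baababb => ababb
  | babbaaabbb => babaabbb => baabbb => abbb

aab->; baa->a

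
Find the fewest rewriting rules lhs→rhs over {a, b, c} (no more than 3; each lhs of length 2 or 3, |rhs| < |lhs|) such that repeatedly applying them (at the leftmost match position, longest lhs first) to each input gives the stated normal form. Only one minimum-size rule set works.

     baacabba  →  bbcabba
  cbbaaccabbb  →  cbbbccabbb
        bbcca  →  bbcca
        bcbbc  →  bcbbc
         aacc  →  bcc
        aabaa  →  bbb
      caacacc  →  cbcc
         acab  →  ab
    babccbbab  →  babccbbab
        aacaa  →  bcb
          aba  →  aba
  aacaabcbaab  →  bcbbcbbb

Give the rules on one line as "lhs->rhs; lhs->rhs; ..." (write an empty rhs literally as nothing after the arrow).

  | baacabba => bbcabba
  | cbbaaccabbb => cbbbccabbb
  | bbcca
  | bcbbc

aa->b; ac->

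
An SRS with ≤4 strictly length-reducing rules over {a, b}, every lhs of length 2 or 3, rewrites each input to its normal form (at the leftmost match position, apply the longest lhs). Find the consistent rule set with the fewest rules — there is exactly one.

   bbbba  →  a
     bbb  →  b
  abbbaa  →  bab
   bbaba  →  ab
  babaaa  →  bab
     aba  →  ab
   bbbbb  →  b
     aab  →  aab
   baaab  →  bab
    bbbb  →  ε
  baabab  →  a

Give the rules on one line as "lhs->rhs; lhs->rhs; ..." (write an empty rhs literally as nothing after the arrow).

aba->ab; abb->ba; baa->ba; bb->

  | bbbba => bba => a
  | bbb => b
  | abbbaa => babaa => baba => bab
  | bbaba => aba => ab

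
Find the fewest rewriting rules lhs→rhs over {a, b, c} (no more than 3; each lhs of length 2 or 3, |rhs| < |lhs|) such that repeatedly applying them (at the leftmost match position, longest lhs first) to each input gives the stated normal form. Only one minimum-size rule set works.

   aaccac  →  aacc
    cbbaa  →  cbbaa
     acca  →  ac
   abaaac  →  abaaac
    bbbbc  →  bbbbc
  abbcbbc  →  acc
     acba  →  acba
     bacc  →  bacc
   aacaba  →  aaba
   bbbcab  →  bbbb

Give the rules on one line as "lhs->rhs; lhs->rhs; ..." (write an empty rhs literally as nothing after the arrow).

  | aaccac => aacc
  | cbbaa
  | acca => ac
  | abaaac

bcb->c; ca->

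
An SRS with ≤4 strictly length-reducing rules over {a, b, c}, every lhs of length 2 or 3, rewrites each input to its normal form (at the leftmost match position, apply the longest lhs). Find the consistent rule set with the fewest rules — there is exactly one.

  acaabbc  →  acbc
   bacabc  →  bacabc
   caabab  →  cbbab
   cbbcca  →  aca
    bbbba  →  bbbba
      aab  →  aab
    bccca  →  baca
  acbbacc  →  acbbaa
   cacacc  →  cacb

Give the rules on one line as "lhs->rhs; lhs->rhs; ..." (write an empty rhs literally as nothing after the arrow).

  | acaabbc => acbbbc => acbc
  | bacabc
  | caabab => cbbab
  | cbbcca => ccca => aca

bbc->c; caa->cb; cc->a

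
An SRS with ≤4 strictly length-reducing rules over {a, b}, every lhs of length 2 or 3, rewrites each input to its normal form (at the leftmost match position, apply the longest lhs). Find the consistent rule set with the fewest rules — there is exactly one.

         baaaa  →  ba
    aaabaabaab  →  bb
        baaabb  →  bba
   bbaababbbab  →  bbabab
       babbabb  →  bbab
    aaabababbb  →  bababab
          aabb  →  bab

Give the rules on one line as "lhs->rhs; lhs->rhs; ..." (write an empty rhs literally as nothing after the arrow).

  | baaaa => bbaa => bbb => ba
  | aaabaabaab => babaabaab => babbaaab => baaaab => bbaab => bbba => baa => bb
  | baaabb => bbabb => bba
  | bbaababbbab => bbbaabbbab => baaabbbab => bbabbbab => bbabab

aa->b; aab->ba; abb->a; bbb->ba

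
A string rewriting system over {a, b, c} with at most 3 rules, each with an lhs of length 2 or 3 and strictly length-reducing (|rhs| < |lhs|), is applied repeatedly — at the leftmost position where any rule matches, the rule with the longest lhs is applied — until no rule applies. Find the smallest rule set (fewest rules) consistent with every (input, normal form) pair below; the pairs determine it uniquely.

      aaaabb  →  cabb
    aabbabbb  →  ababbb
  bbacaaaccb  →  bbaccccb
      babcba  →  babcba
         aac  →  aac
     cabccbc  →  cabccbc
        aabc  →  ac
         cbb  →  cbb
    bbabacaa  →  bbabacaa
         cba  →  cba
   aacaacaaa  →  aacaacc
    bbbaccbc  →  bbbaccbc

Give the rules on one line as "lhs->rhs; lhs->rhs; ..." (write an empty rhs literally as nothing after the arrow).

aaa->c; aab->a

  | aaaabb => cabb
  | aabbabbb => ababbb
  | bbacaaaccb => bbaccccb
  | babcba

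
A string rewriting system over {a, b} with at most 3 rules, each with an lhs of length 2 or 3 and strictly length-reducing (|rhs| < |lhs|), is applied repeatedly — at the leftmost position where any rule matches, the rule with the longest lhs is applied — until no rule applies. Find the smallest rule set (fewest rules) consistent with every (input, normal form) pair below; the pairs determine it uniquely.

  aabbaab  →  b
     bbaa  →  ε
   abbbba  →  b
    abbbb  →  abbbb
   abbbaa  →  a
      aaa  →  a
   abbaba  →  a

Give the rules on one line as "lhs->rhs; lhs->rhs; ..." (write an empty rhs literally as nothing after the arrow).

  | aabbaab => bbaab => baab => aab => b
  | bbaa => baa => aa => ε
  | abbbba => abbba => abba => aba => b
  | abbbb

aa->; aba->b; ba->a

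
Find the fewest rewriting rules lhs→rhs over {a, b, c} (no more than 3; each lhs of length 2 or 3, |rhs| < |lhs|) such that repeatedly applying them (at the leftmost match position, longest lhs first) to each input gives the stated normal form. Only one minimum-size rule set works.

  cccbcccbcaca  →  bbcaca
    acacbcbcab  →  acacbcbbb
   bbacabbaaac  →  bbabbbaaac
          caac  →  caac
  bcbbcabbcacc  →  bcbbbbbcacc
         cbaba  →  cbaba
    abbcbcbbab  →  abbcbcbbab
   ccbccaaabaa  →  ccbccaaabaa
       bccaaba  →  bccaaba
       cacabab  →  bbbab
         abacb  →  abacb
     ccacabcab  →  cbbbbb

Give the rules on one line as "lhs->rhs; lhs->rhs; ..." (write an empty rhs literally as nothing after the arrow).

  | cccbcccbcaca => bcccbcaca => bbcaca
  | acacbcbcab => acacbcbbb
  | bbacabbaaac => bbabbbaaac
  | caac

cab->bb; ccc->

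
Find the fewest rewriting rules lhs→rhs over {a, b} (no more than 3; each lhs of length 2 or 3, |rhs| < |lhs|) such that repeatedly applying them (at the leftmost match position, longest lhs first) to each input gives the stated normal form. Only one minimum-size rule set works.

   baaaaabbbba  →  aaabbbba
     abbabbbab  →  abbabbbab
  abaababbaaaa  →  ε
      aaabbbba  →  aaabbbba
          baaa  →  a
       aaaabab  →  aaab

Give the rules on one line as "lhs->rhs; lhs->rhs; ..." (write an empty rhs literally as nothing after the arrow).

  | baaaaabbbba => aaabbbba
  | abbabbbab
  | abaababbaaaa => ababbaaaa => bbaaaa => baa => ε
  | aaabbbba

aba->; baa->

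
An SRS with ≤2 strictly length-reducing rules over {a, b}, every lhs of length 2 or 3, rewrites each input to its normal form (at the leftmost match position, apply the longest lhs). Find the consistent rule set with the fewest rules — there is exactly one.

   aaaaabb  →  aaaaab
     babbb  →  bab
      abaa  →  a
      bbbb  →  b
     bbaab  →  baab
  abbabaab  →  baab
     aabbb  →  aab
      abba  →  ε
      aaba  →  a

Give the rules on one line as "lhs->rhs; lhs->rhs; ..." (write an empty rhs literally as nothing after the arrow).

  | aaaaabb => aaaaab
  | babbb => babb => bab
  | abaa => a
  | bbbb => bbb => bb => b

aba->; bb->b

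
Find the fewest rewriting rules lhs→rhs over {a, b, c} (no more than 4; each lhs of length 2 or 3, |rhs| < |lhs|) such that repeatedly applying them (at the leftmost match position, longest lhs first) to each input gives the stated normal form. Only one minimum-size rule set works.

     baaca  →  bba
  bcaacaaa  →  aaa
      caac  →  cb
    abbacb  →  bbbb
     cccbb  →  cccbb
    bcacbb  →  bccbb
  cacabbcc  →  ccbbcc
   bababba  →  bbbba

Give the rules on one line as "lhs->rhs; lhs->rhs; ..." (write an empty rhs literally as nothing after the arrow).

ab->b; ac->b; bcb->; cac->cc

  | baaca => baba => bba
  | bcaacaaa => bcabaaa => bcbaaa => aaa
  | caac => cab => cb
  | abbacb => bbacb => bbbb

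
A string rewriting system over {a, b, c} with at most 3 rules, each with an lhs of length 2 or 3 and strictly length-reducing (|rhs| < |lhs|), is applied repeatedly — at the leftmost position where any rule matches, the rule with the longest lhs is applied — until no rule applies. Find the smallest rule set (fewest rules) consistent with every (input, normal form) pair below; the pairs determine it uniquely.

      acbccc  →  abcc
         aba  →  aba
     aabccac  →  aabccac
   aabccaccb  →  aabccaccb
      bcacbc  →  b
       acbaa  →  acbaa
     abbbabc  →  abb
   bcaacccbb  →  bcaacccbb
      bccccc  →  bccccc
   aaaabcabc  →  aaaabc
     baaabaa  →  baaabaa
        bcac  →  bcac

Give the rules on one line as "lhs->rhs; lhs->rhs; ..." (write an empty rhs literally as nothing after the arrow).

  | acbccc => abcc
  | aba
  | aabccac
  | aabccaccb

bba->c; cab->; cbc->b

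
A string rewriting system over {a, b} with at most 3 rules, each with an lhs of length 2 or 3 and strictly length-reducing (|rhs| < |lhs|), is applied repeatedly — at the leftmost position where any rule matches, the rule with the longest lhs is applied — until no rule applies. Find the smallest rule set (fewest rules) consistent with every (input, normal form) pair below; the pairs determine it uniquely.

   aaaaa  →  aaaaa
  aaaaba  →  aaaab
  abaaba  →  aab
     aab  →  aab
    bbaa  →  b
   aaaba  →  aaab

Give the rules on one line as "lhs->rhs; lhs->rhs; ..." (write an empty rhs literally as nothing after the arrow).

  | aaaaa
  | aaaaba => aaaab
  | abaaba => aaba => aab
  | aab

ba->b; baa->a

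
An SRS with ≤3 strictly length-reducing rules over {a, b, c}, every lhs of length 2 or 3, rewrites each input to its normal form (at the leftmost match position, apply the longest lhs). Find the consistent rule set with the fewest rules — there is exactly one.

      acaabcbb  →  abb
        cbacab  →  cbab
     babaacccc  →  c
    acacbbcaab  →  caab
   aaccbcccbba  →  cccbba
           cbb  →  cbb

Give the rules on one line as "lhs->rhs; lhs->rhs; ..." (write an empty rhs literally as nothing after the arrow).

ac->; bc->c

  | acaabcbb => aabcbb => aacbb => abb
  | cbacab => cbab
  | babaacccc => babaccc => babcc => bacc => bc => c
  | acacbbcaab => acbbcaab => bbcaab => bcaab => caab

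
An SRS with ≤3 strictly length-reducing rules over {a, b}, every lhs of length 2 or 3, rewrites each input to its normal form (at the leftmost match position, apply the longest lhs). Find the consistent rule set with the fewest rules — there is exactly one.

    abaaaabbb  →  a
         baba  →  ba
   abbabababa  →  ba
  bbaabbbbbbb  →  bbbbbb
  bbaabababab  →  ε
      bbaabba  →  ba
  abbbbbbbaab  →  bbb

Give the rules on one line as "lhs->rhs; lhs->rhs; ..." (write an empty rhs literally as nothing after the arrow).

  | abaaaabbb => aaaabbb => aaabb => aab => a
  | baba => ba
  | abbabababa => babababa => bababa => baba => ba
  | bbaabbbbbbb => abbbbbbb => bbbbbb

ab->; bba->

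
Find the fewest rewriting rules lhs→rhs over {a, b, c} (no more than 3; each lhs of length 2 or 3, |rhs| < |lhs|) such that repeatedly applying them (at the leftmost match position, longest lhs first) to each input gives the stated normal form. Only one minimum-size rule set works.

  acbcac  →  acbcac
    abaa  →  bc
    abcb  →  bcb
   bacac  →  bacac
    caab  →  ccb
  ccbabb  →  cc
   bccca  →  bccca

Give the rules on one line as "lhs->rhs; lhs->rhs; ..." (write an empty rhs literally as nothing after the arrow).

aa->c; ab->b; bbb->

  | acbcac
  | abaa => baa => bc
  | abcb => bcb
  | bacac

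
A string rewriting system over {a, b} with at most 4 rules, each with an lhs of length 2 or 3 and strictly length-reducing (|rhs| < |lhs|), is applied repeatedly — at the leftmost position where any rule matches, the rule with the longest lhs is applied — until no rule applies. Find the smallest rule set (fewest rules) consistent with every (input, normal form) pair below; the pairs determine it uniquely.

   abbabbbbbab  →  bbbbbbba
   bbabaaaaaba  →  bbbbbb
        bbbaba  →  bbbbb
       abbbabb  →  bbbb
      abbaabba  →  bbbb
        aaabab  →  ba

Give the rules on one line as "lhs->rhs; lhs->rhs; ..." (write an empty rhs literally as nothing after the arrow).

aaa->; ab->a; aba->bb

  | abbabbbbbab => ababbbbbab => bbbbbbbab => bbbbbbba
  | bbabaaaaaba => bbbbaaaaba => bbbbaba => bbbbbb
  | bbbaba => bbbbb
  | abbbabb => abbabb => ababb => bbbb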